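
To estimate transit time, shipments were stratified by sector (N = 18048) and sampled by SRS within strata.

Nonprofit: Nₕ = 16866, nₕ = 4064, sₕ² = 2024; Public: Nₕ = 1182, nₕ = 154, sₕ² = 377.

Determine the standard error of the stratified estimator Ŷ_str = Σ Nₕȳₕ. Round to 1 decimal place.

Var(Ŷ_str) = Σₕ Nₕ²(1 − fₕ)sₕ²/nₕ.
Nonprofit: 16866²·(1 − 4064/16866)·2024/4064 = 1.0753423 × 10^8.
Public: 1182²·(1 − 154/1182)·377/154 = 2.9746181 × 10^6.
Sum = 1.1050885 × 10^8.
SE = √(1.1050885 × 10^8) = 10512.3.

10512.3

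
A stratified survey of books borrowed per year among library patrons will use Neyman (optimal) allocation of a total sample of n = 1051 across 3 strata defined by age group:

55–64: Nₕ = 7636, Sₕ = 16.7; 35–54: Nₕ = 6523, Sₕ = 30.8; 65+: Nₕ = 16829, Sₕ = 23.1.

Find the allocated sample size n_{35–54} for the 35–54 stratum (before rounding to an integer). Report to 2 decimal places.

Neyman allocation: nₕ = n·NₕSₕ / Σⱼ NⱼSⱼ.
Σ NⱼSⱼ = 7636·16.7 + 6523·30.8 + 16829·23.1 = 717179.5.
n_{35–54} = 1051·6523·30.8 / 717179.5 = 294.42.

294.42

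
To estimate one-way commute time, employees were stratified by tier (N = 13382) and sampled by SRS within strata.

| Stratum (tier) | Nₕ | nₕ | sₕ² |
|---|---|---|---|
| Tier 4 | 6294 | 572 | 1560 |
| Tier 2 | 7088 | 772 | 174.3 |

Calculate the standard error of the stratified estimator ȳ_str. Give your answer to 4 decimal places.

Var(ȳ_str) = Σₕ Wₕ²(1 − fₕ)sₕ²/nₕ with Wₕ = Nₕ/N, N = 13382.
Tier 4: Wₕ = 0.47033328; term = 0.47033328²·(1 − 0.09088020)·1560/572 = 0.5484804.
Tier 2: Wₕ = 0.52966672; term = 0.52966672²·(1 − 0.10891648)·174.3/772 = 0.056442191.
Sum = 0.60492259.
SE = √(0.60492259) = 0.7778.

0.7778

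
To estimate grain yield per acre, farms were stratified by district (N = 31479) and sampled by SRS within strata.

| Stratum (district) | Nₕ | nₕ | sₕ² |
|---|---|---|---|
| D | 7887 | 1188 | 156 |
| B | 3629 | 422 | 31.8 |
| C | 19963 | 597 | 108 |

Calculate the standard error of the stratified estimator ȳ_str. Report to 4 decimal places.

0.2801

Var(ȳ_str) = Σₕ Wₕ²(1 − fₕ)sₕ²/nₕ with Wₕ = Nₕ/N, N = 31479.
D: Wₕ = 0.25054798; term = 0.25054798²·(1 − 0.15062762)·156/1188 = 0.0070014521.
B: Wₕ = 0.11528320; term = 0.11528320²·(1 − 0.11628548)·31.8/422 = 8.8503153 × 10^-4.
C: Wₕ = 0.63416881; term = 0.63416881²·(1 − 0.02990532)·108/597 = 0.070578643.
Sum = 0.078465127.
SE = √(0.078465127) = 0.2801.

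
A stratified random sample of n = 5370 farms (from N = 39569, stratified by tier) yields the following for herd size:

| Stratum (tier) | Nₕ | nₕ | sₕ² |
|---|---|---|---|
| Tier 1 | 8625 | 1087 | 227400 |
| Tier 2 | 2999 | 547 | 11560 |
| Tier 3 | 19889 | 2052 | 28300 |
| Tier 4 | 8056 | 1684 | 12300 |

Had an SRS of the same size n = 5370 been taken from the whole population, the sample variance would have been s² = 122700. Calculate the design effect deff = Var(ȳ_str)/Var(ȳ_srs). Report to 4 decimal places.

Var(ȳ_str) = Σ Wₕ²(1−fₕ)sₕ²/nₕ with Wₕ = Nₕ/39569:
  Tier 1: (8625/39569)²·(1−1087/8625)·227400/1087 = 8.6869236
  Tier 2: (2999/39569)²·(1−547/2999)·11560/547 = 0.099256119
  Tier 3: (19889/39569)²·(1−2052/19889)·28300/2052 = 3.1248825
  Tier 4: (8056/39569)²·(1−1684/8056)·12300/1684 = 0.23946834
  → Var(ȳ_str) = 12.150531.
Var(ȳ_srs) = (1 − 5370/39569)·122700/5370 = 19.74825.
deff = 12.150531 / 19.74825 = 0.6153.

0.6153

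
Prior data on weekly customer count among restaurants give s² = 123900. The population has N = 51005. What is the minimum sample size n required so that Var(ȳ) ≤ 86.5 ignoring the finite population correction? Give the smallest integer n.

1433

Without fpc, n₀ = s²/D = 123900/86.5 = 1432.3699.
Rounding up, n = 1433.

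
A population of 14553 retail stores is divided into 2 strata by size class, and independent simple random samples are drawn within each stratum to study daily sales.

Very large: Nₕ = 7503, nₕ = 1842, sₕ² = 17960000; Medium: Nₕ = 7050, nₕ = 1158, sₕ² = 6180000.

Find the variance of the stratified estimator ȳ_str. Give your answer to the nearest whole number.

Var(ȳ_str) = Σₕ Wₕ²(1 − fₕ)sₕ²/nₕ with Wₕ = Nₕ/N, N = 14553.
Very large: Wₕ = 0.51556380; term = 0.51556380²·(1 − 0.24550180)·17960000/1842 = 1955.4186.
Medium: Wₕ = 0.48443620; term = 0.48443620²·(1 − 0.16425532)·6180000/1158 = 1046.7108.
Sum = 3002.1294.

3002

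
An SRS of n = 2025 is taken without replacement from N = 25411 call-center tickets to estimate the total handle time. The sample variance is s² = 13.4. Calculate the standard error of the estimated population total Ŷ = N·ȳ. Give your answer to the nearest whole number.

Var(Ŷ) = N²·Var(ȳ) = N²·(1 − n/N)·s²/n.
f = 2025/25411 = 0.07968990; Var(ȳ) = 0.92031010·13.4/2025 = 0.0060899533.
Var(Ŷ) = 25411² · 0.0060899533 = 3.9323981 × 10^6.
SE(Ŷ) = √(3.9323981 × 10^6) = 1983.

1983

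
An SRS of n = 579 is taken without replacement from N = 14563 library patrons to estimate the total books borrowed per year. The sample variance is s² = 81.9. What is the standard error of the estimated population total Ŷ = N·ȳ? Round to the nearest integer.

Var(Ŷ) = N²·Var(ȳ) = N²·(1 − n/N)·s²/n.
f = 579/14563 = 0.03975829; Var(ȳ) = 0.96024171·81.9/579 = 0.13582694.
Var(Ŷ) = 14563² · 0.13582694 = 2.8806309 × 10^7.
SE(Ŷ) = √(2.8806309 × 10^7) = 5367.

5367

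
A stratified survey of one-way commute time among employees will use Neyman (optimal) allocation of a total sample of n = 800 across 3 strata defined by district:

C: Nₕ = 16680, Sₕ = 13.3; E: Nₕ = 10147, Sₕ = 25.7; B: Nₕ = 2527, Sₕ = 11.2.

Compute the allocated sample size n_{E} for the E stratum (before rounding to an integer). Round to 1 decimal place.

408.3

Neyman allocation: nₕ = n·NₕSₕ / Σⱼ NⱼSⱼ.
Σ NⱼSⱼ = 16680·13.3 + 10147·25.7 + 2527·11.2 = 510924.3.
n_{E} = 800·10147·25.7 / 510924.3 = 408.3.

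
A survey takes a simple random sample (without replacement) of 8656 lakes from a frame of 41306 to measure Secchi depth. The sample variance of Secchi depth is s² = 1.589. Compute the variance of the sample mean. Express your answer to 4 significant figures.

Under SRS without replacement, Var(ȳ) = (1 − f)·s²/n with f = n/N = 8656/41306 = 0.20955793.
Var(ȳ) = (1 − 0.20955793)·1.589/8656 = 0.79044207·1.8357209 × 10^-4 = 1.451031 × 10^-4.

1.451 × 10^-4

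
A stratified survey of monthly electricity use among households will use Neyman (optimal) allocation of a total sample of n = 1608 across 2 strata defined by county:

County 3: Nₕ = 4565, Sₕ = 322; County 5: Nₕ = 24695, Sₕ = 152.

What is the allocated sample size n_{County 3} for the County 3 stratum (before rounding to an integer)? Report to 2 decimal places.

452.50

Neyman allocation: nₕ = n·NₕSₕ / Σⱼ NⱼSⱼ.
Σ NⱼSⱼ = 4565·322 + 24695·152 = 5.22357 × 10^6.
n_{County 3} = 1608·4565·322 / (5.22357 × 10^6) = 452.50.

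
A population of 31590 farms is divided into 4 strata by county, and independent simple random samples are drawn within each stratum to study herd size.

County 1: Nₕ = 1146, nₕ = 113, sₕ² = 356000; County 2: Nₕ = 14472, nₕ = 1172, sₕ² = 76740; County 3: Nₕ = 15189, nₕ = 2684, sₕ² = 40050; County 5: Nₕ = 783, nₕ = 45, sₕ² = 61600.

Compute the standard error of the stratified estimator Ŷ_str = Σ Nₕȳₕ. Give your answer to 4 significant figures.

Var(Ŷ_str) = Σₕ Nₕ²(1 − fₕ)sₕ²/nₕ.
County 1: 1146²·(1 − 113/1146)·356000/113 = 3.7295505 × 10^9.
County 2: 14472²·(1 − 1172/14472)·76740/1172 = 1.2603013 × 10^10.
County 3: 15189²·(1 − 2684/15189)·40050/2684 = 2.8342156 × 10^9.
County 5: 783²·(1 − 45/783)·61600/45 = 7.9101792 × 10^8.
Sum = 1.9957797 × 10^10.
SE = √(1.9957797 × 10^10) = 141300.

141300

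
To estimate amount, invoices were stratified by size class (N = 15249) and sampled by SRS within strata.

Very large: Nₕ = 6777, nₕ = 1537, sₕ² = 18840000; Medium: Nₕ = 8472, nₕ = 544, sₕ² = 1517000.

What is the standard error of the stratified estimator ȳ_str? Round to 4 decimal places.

51.7438

Var(ȳ_str) = Σₕ Wₕ²(1 − fₕ)sₕ²/nₕ with Wₕ = Nₕ/N, N = 15249.
Very large: Wₕ = 0.44442259; term = 0.44442259²·(1 − 0.22679652)·18840000/1537 = 1871.945.
Medium: Wₕ = 0.55557741; term = 0.55557741²·(1 − 0.06421152)·1517000/544 = 805.47774.
Sum = 2677.4227.
SE = √(2677.4227) = 51.7438.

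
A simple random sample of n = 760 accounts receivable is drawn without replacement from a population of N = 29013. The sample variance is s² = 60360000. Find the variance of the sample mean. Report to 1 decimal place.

Under SRS without replacement, Var(ȳ) = (1 − f)·s²/n with f = n/N = 760/29013 = 0.02619515.
Var(ȳ) = (1 − 0.02619515)·60360000/760 = 0.97380485·79421.053 = 77340.606.

77340.6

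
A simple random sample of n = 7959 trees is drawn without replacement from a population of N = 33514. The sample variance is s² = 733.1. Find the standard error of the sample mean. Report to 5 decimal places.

Under SRS without replacement, Var(ȳ) = (1 − f)·s²/n with f = n/N = 7959/33514 = 0.23748284.
Var(ȳ) = (1 − 0.23748284)·733.1/7959 = 0.76251716·0.092109562 = 0.070235121.
SE(ȳ) = √(0.070235121) = 0.26502.

0.26502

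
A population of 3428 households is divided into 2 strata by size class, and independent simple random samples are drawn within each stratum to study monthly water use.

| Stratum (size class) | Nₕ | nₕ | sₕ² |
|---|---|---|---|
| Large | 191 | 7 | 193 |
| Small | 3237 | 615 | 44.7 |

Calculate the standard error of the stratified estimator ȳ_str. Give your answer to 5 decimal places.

Var(ȳ_str) = Σₕ Wₕ²(1 − fₕ)sₕ²/nₕ with Wₕ = Nₕ/N, N = 3428.
Large: Wₕ = 0.05571762; term = 0.05571762²·(1 − 0.03664921)·193/7 = 0.082457247.
Small: Wₕ = 0.94428238; term = 0.94428238²·(1 − 0.18999073)·44.7/615 = 0.052495995.
Sum = 0.13495324.
SE = √(0.13495324) = 0.36736.

0.36736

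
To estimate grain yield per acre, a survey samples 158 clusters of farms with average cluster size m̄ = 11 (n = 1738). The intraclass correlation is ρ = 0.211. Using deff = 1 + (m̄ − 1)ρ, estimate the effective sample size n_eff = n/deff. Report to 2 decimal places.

558.84

deff = 1 + (11 − 1)·0.211 = 1 + 2.11 = 3.11.
n_eff = 1738 / 3.11 = 558.84.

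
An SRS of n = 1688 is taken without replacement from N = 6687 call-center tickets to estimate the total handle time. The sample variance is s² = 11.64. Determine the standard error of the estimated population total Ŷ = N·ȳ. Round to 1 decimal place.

Var(Ŷ) = N²·Var(ȳ) = N²·(1 − n/N)·s²/n.
f = 1688/6687 = 0.25243009; Var(ȳ) = 0.74756991·11.64/1688 = 0.0051550437.
Var(Ŷ) = 6687² · 0.0051550437 = 230512.77.
SE(Ŷ) = √(230512.77) = 480.1.

480.1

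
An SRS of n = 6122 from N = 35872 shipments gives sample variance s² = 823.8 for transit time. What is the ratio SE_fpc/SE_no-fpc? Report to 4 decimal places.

f = n/N = 6122/35872 = 0.17066236.
SE_no-fpc = √(s²/n) = 0.36682948; SE_fpc = √((1−f)s²/n) = 0.33406419.
Ratio = √(1−f) = 0.91067977.

0.9107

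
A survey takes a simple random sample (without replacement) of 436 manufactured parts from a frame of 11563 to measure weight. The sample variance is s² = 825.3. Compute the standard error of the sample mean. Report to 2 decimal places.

1.35

Under SRS without replacement, Var(ȳ) = (1 − f)·s²/n with f = n/N = 436/11563 = 0.03770648.
Var(ȳ) = (1 − 0.03770648)·825.3/436 = 0.96229352·1.8928899 = 1.8215157.
SE(ȳ) = √(1.8215157) = 1.35.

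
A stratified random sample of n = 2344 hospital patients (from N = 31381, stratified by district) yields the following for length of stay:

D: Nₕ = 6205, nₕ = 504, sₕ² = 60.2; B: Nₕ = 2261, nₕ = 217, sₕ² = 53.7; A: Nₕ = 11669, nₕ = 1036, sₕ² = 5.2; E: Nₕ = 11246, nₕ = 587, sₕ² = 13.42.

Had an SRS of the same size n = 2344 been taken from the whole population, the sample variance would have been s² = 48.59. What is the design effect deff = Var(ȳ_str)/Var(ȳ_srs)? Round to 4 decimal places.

0.4623

Var(ȳ_str) = Σ Wₕ²(1−fₕ)sₕ²/nₕ with Wₕ = Nₕ/31381:
  D: (6205/31381)²·(1−504/6205)·60.2/504 = 0.0042906711
  B: (2261/31381)²·(1−217/2261)·53.7/217 = 0.0011613482
  A: (11669/31381)²·(1−1036/11669)·5.2/1036 = 6.324111 × 10^-4
  E: (11246/31381)²·(1−587/11246)·13.42/587 = 0.0027828859
  → Var(ȳ_str) = 0.0088673163.
Var(ȳ_srs) = (1 − 2344/31381)·48.59/2344 = 0.019181133.
deff = 0.0088673163 / 0.019181133 = 0.4623.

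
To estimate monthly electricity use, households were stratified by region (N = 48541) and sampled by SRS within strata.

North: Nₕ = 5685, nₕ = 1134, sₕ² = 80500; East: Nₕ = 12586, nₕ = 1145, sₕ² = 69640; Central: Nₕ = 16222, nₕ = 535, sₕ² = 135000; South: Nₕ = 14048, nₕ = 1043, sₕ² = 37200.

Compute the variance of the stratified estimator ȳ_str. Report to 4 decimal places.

34.5144

Var(ȳ_str) = Σₕ Wₕ²(1 − fₕ)sₕ²/nₕ with Wₕ = Nₕ/N, N = 48541.
North: Wₕ = 0.11711749; term = 0.11711749²·(1 − 0.19947230)·80500/1134 = 0.7794759.
East: Wₕ = 0.25928596; term = 0.25928596²·(1 − 0.09097410)·69640/1145 = 3.7169571.
Central: Wₕ = 0.33419171; term = 0.33419171²·(1 − 0.03297990)·135000/535 = 27.252531.
South: Wₕ = 0.28940483; term = 0.28940483²·(1 − 0.07424544)·37200/1043 = 2.7654515.
Sum = 34.514416.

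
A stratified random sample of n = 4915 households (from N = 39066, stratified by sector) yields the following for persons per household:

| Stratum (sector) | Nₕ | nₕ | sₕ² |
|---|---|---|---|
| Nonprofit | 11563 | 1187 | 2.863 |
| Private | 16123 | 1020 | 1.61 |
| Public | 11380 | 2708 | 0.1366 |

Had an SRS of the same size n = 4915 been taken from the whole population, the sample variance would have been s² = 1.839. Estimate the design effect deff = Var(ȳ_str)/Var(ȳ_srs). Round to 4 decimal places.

Var(ȳ_str) = Σ Wₕ²(1−fₕ)sₕ²/nₕ with Wₕ = Nₕ/39066:
  Nonprofit: (11563/39066)²·(1−1187/11563)·2.863/1187 = 1.8961523 × 10^-4
  Private: (16123/39066)²·(1−1020/16123)·1.61/1020 = 2.5184706 × 10^-4
  Public: (11380/39066)²·(1−2708/11380)·0.1366/2708 = 3.2618627 × 10^-6
  → Var(ȳ_str) = 4.4472415 × 10^-4.
Var(ȳ_srs) = (1 − 4915/39066)·1.839/4915 = 3.2708655 × 10^-4.
deff = (4.4472415 × 10^-4) / (3.2708655 × 10^-4) = 1.3597.

1.3597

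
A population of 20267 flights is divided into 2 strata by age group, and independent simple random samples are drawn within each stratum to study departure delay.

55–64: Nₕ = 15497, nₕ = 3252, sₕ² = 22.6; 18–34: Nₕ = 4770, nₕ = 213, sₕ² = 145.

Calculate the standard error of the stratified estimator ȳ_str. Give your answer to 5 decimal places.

0.19808

Var(ȳ_str) = Σₕ Wₕ²(1 − fₕ)sₕ²/nₕ with Wₕ = Nₕ/N, N = 20267.
55–64: Wₕ = 0.76464203; term = 0.76464203²·(1 − 0.20984707)·22.6/3252 = 0.003210594.
18–34: Wₕ = 0.23535797; term = 0.23535797²·(1 − 0.04465409)·145/213 = 0.036025239.
Sum = 0.039235833.
SE = √(0.039235833) = 0.19808.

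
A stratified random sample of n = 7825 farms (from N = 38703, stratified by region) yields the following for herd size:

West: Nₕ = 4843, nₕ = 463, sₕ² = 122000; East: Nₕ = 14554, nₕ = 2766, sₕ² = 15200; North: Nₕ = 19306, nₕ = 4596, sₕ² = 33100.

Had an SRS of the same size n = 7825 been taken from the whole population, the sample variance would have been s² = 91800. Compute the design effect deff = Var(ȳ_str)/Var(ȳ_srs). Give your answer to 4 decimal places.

Var(ȳ_str) = Σ Wₕ²(1−fₕ)sₕ²/nₕ with Wₕ = Nₕ/38703:
  West: (4843/38703)²·(1−463/4843)·122000/463 = 3.7314546
  East: (14554/38703)²·(1−2766/14554)·15200/2766 = 0.62939697
  North: (19306/38703)²·(1−4596/19306)·33100/4596 = 1.3654119
  → Var(ȳ_str) = 5.7262635.
Var(ȳ_srs) = (1 − 7825/38703)·91800/7825 = 9.3597202.
deff = 5.7262635 / 9.3597202 = 0.6118.

0.6118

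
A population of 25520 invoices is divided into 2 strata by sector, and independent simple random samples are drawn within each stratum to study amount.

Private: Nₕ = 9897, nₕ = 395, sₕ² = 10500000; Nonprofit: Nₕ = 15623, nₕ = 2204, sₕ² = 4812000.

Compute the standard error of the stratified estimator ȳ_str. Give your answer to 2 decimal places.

67.39

Var(ȳ_str) = Σₕ Wₕ²(1 − fₕ)sₕ²/nₕ with Wₕ = Nₕ/N, N = 25520.
Private: Wₕ = 0.38781348; term = 0.38781348²·(1 − 0.03991108)·10500000/395 = 3838.3932.
Nonprofit: Wₕ = 0.61218652; term = 0.61218652²·(1 − 0.14107406)·4812000/2204 = 702.80893.
Sum = 4541.2021.
SE = √(4541.2021) = 67.39.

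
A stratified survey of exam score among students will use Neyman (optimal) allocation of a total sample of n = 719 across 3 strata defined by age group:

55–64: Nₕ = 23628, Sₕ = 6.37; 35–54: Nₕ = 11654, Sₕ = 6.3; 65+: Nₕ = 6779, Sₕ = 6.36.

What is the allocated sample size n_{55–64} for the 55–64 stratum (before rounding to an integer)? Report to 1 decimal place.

405.2

Neyman allocation: nₕ = n·NₕSₕ / Σⱼ NⱼSⱼ.
Σ NⱼSⱼ = 23628·6.37 + 11654·6.3 + 6779·6.36 = 267045.
n_{55–64} = 719·23628·6.37 / 267045 = 405.2.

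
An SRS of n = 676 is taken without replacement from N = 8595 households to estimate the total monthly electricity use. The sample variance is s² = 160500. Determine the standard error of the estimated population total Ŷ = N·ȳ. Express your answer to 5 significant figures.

Var(Ŷ) = N²·Var(ȳ) = N²·(1 − n/N)·s²/n.
f = 676/8595 = 0.07865038; Var(ȳ) = 0.92134962·160500/676 = 218.75239.
Var(Ŷ) = 8595² · 218.75239 = 1.616012 × 10^10.
SE(Ŷ) = √(1.616012 × 10^10) = 127120.

127120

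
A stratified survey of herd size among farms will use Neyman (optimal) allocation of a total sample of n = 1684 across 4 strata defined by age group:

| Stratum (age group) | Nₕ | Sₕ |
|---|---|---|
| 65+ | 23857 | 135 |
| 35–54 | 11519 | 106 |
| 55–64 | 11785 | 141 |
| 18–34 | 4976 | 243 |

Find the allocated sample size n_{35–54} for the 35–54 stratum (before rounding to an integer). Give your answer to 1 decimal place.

Neyman allocation: nₕ = n·NₕSₕ / Σⱼ NⱼSⱼ.
Σ NⱼSⱼ = 23857·135 + 11519·106 + 11785·141 + 4976·243 = 7.312562 × 10^6.
n_{35–54} = 1684·11519·106 / (7.312562 × 10^6) = 281.2.

281.2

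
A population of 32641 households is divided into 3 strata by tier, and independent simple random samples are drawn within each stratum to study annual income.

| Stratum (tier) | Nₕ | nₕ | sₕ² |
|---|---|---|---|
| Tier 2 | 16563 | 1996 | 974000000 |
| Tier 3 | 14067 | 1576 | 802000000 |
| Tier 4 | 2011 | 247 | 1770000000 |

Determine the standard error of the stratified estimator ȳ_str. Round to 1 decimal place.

467.2

Var(ȳ_str) = Σₕ Wₕ²(1 − fₕ)sₕ²/nₕ with Wₕ = Nₕ/N, N = 32641.
Tier 2: Wₕ = 0.50742931; term = 0.50742931²·(1 − 0.12050957)·974000000/1996 = 110504.67.
Tier 3: Wₕ = 0.43096106; term = 0.43096106²·(1 − 0.11203526)·802000000/1576 = 83924.728.
Tier 4: Wₕ = 0.06160963; term = 0.06160963²·(1 − 0.12282447)·1770000000/247 = 23859.429.
Sum = 218288.83.
SE = √(218288.83) = 467.2.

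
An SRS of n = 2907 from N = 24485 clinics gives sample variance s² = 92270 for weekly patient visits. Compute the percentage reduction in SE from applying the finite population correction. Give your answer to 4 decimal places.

6.1238

f = n/N = 2907/24485 = 0.11872575.
SE_no-fpc = √(s²/n) = 5.633882; SE_fpc = √((1−f)s²/n) = 5.2888748.
Ratio = √(1−f) = 0.93876208. Reduction = 100·(1 − 0.93876208) = 6.1238%.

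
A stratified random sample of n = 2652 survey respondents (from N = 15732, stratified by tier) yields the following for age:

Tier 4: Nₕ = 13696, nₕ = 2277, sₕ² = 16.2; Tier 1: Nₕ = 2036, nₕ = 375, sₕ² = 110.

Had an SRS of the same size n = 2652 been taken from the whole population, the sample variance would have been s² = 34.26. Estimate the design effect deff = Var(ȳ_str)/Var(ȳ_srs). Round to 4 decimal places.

0.7917

Var(ȳ_str) = Σ Wₕ²(1−fₕ)sₕ²/nₕ with Wₕ = Nₕ/15732:
  Tier 4: (13696/15732)²·(1−2277/13696)·16.2/2277 = 0.0044957891
  Tier 1: (2036/15732)²·(1−375/2036)·110/375 = 0.0040081221
  → Var(ȳ_str) = 0.0085039112.
Var(ȳ_srs) = (1 − 2652/15732)·34.26/2652 = 0.010740825.
deff = 0.0085039112 / 0.010740825 = 0.7917.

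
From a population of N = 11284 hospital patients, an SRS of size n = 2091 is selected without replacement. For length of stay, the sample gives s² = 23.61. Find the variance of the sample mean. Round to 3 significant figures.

0.00920

Under SRS without replacement, Var(ȳ) = (1 − f)·s²/n with f = n/N = 2091/11284 = 0.18530663.
Var(ȳ) = (1 − 0.18530663)·23.61/2091 = 0.81469337·0.011291248 = 0.0091989051.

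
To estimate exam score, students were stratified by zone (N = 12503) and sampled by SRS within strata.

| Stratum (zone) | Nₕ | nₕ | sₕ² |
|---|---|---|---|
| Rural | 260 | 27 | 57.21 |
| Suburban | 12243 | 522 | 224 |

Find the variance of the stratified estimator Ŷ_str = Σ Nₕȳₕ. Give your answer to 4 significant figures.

Var(Ŷ_str) = Σₕ Nₕ²(1 − fₕ)sₕ²/nₕ.
Rural: 260²·(1 − 27/260)·57.21/27 = 128362.29.
Suburban: 12243²·(1 − 522/12243)·224/522 = 6.1578631 × 10^7.
Sum = 6.1706993 × 10^7.

6.171 × 10^7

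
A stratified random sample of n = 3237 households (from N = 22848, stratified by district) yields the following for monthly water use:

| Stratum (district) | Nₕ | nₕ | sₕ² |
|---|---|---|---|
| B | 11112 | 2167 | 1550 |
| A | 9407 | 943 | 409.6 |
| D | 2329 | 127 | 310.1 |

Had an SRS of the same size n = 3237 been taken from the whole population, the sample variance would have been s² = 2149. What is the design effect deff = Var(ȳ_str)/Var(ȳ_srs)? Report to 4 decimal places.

0.3974

Var(ȳ_str) = Σ Wₕ²(1−fₕ)sₕ²/nₕ with Wₕ = Nₕ/22848:
  B: (11112/22848)²·(1−2167/11112)·1550/2167 = 0.13619118
  A: (9407/22848)²·(1−943/9407)·409.6/943 = 0.0662489
  D: (2329/22848)²·(1−127/2329)·310.1/127 = 0.023987692
  → Var(ȳ_str) = 0.22642777.
Var(ȳ_srs) = (1 − 3237/22848)·2149/3237 = 0.56982994.
deff = 0.22642777 / 0.56982994 = 0.3974.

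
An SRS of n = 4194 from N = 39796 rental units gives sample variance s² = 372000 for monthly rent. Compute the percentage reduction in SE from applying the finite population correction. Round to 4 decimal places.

5.4160

f = n/N = 4194/39796 = 0.10538748.
SE_no-fpc = √(s²/n) = 9.417969; SE_fpc = √((1−f)s²/n) = 8.9078879.
Ratio = √(1−f) = 0.94583959. Reduction = 100·(1 − 0.94583959) = 5.4160%.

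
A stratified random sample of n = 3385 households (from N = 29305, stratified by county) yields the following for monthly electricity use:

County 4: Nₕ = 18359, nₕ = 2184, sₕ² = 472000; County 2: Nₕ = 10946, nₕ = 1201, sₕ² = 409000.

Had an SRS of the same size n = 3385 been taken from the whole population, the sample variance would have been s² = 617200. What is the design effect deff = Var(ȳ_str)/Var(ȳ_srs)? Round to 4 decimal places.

Var(ȳ_str) = Σ Wₕ²(1−fₕ)sₕ²/nₕ with Wₕ = Nₕ/29305:
  County 4: (18359/29305)²·(1−2184/18359)·472000/2184 = 74.73073
  County 2: (10946/29305)²·(1−1201/10946)·409000/1201 = 42.299393
  → Var(ȳ_str) = 117.03012.
Var(ȳ_srs) = (1 − 3385/29305)·617200/3385 = 161.27257.
deff = 117.03012 / 161.27257 = 0.7257.

0.7257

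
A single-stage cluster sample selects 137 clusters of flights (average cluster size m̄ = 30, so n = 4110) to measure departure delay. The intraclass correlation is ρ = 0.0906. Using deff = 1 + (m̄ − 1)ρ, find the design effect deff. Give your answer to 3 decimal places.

3.627

deff = 1 + (30 − 1)·0.0906 = 1 + 2.6274 = 3.6274.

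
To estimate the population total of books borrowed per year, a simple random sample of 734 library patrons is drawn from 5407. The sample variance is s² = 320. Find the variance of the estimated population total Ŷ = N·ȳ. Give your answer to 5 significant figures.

Var(Ŷ) = N²·Var(ȳ) = N²·(1 − n/N)·s²/n.
f = 734/5407 = 0.13574995; Var(ȳ) = 0.86425005·320/734 = 0.37678476.
Var(Ŷ) = 5407² · 0.37678476 = 1.1015547 × 10^7.

1.1016 × 10^7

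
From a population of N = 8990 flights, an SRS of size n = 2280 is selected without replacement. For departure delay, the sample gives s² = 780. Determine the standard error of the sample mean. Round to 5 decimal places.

0.50531

Under SRS without replacement, Var(ȳ) = (1 − f)·s²/n with f = n/N = 2280/8990 = 0.25361513.
Var(ȳ) = (1 − 0.25361513)·780/2280 = 0.74638487·0.34210526 = 0.25534219.
SE(ȳ) = √(0.25534219) = 0.50531.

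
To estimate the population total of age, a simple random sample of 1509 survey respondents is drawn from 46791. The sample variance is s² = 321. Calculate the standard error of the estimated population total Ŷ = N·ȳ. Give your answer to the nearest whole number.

Var(Ŷ) = N²·Var(ȳ) = N²·(1 − n/N)·s²/n.
f = 1509/46791 = 0.03224979; Var(ȳ) = 0.96775021·321/1509 = 0.20586336.
Var(Ŷ) = 46791² · 0.20586336 = 4.5071676 × 10^8.
SE(Ŷ) = √(4.5071676 × 10^8) = 21230.

21230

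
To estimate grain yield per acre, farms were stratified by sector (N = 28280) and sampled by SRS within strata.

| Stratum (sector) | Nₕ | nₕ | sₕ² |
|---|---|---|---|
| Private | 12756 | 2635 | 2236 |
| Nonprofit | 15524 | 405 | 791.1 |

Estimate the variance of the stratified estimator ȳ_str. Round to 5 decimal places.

0.71023

Var(ȳ_str) = Σₕ Wₕ²(1 − fₕ)sₕ²/nₕ with Wₕ = Nₕ/N, N = 28280.
Private: Wₕ = 0.45106082; term = 0.45106082²·(1 − 0.20656946)·2236/2635 = 0.13698415.
Nonprofit: Wₕ = 0.54893918; term = 0.54893918²·(1 − 0.02608864)·791.1/405 = 0.57325025.
Sum = 0.7102344.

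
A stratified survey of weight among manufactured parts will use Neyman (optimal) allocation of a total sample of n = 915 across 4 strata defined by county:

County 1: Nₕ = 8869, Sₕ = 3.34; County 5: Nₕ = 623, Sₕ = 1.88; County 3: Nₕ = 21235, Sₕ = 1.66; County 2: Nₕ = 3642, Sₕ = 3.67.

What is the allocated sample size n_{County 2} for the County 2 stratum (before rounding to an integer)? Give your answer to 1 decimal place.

154.0

Neyman allocation: nₕ = n·NₕSₕ / Σⱼ NⱼSⱼ.
Σ NⱼSⱼ = 8869·3.34 + 623·1.88 + 21235·1.66 + 3642·3.67 = 79409.94.
n_{County 2} = 915·3642·3.67 / 79409.94 = 154.0.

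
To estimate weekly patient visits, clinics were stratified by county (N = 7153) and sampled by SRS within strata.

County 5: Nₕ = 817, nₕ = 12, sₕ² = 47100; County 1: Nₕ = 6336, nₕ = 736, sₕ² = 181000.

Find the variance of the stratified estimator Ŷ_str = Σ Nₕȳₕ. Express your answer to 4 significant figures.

1.131 × 10^10

Var(Ŷ_str) = Σₕ Nₕ²(1 − fₕ)sₕ²/nₕ.
County 5: 817²·(1 − 12/817)·47100/12 = 2.5814136 × 10^9.
County 1: 6336²·(1 − 736/6336)·181000/736 = 8.7257739 × 10^9.
Sum = 1.1307188 × 10^10.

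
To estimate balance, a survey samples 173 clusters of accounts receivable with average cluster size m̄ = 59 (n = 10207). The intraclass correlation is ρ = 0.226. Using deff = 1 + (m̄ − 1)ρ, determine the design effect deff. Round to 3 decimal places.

deff = 1 + (59 − 1)·0.226 = 1 + 13.108 = 14.108.

14.108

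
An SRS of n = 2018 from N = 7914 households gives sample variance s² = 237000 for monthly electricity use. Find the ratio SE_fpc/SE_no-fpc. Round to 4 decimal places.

0.8631

f = n/N = 2018/7914 = 0.25499115.
SE_no-fpc = √(s²/n) = 10.837113; SE_fpc = √((1−f)s²/n) = 9.3539341.
Ratio = √(1−f) = 0.86313895.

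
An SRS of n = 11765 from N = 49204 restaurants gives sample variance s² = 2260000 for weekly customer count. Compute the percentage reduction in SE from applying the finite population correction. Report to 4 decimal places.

f = n/N = 11765/49204 = 0.23910658.
SE_no-fpc = √(s²/n) = 13.859841; SE_fpc = √((1−f)s²/n) = 12.089829.
Ratio = √(1−f) = 0.87229205. Reduction = 100·(1 − 0.87229205) = 12.7708%.

12.7708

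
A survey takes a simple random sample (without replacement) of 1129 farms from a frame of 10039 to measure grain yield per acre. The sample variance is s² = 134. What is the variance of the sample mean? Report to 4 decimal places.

Under SRS without replacement, Var(ȳ) = (1 − f)·s²/n with f = n/N = 1129/10039 = 0.11246140.
Var(ȳ) = (1 − 0.11246140)·134/1129 = 0.88753860·0.11868911 = 0.10534116.

0.1053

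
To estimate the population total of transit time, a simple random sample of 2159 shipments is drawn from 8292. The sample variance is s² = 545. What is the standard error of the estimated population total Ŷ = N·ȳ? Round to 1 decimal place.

3582.9

Var(Ŷ) = N²·Var(ȳ) = N²·(1 − n/N)·s²/n.
f = 2159/8292 = 0.26037144; Var(ȳ) = 0.73962856·545/2159 = 0.18670568.
Var(Ŷ) = 8292² · 0.18670568 = 1.2837372 × 10^7.
SE(Ŷ) = √(1.2837372 × 10^7) = 3582.9.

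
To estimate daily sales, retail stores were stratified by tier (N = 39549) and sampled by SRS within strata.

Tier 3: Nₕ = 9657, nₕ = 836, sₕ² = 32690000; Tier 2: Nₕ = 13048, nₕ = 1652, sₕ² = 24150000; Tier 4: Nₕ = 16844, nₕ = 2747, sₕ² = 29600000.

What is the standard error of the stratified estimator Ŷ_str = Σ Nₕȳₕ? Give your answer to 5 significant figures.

2.8396 × 10^6

Var(Ŷ_str) = Σₕ Nₕ²(1 − fₕ)sₕ²/nₕ.
Tier 3: 9657²·(1 − 836/9657)·32690000/836 = 3.3309545 × 10^12.
Tier 2: 13048²·(1 − 1652/13048)·24150000/1652 = 2.1737194 × 10^12.
Tier 4: 16844²·(1 − 2747/16844)·29600000/2747 = 2.5586153 × 10^12.
Sum = 8.0632892 × 10^12.
SE = √(8.0632892 × 10^12) = 2.8396 × 10^6.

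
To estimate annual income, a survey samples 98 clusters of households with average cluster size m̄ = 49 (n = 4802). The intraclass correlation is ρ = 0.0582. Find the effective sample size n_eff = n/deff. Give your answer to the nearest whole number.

deff = 1 + (49 − 1)·0.0582 = 1 + 2.7936 = 3.7936.
n_eff = 4802 / 3.7936 = 1266.

1266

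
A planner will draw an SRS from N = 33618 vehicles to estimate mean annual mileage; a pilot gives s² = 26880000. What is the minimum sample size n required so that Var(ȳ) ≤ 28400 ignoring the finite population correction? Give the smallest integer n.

947

Without fpc, n₀ = s²/D = 26880000/28400 = 946.4789.
Rounding up, n = 947.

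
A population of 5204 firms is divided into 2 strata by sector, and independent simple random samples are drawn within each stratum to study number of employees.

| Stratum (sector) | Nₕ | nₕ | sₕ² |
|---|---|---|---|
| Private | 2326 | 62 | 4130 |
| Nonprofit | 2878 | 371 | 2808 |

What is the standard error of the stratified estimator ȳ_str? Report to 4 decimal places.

Var(ȳ_str) = Σₕ Wₕ²(1 − fₕ)sₕ²/nₕ with Wₕ = Nₕ/N, N = 5204.
Private: Wₕ = 0.44696387; term = 0.44696387²·(1 − 0.02665520)·4130/62 = 12.952987.
Nonprofit: Wₕ = 0.55303613; term = 0.55303613²·(1 − 0.12890896)·2808/371 = 2.0164792.
Sum = 14.969466.
SE = √(14.969466) = 3.8690.

3.8690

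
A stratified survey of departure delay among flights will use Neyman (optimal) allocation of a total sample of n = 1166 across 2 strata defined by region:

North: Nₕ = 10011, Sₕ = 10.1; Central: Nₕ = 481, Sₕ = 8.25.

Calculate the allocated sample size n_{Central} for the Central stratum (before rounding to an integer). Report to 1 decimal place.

Neyman allocation: nₕ = n·NₕSₕ / Σⱼ NⱼSⱼ.
Σ NⱼSⱼ = 10011·10.1 + 481·8.25 = 105079.35.
n_{Central} = 1166·481·8.25 / 105079.35 = 44.0.

44.0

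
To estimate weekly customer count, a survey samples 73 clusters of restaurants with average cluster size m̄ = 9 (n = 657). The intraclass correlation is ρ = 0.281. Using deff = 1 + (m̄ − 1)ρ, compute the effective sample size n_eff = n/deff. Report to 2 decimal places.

202.28

deff = 1 + (9 − 1)·0.281 = 1 + 2.248 = 3.248.
n_eff = 657 / 3.248 = 202.28.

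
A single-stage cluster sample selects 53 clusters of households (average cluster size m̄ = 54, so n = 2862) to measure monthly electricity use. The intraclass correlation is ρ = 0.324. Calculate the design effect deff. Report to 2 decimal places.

18.17

deff = 1 + (54 − 1)·0.324 = 1 + 17.172 = 18.172.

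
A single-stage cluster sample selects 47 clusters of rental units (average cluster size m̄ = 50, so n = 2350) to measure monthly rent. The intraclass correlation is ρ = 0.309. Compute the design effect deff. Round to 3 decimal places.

16.141

deff = 1 + (50 − 1)·0.309 = 1 + 15.141 = 16.141.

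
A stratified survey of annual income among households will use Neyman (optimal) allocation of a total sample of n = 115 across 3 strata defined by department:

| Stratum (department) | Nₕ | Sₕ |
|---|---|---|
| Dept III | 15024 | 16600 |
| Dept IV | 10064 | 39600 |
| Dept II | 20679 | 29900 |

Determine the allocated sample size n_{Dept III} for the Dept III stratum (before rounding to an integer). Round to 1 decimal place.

22.7

Neyman allocation: nₕ = n·NₕSₕ / Σⱼ NⱼSⱼ.
Σ NⱼSⱼ = 15024·16600 + 10064·39600 + 20679·29900 = 1.2662349 × 10^9.
n_{Dept III} = 115·15024·16600 / (1.2662349 × 10^9) = 22.7.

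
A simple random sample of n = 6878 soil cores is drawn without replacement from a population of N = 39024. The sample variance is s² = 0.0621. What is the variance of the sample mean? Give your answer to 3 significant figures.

Under SRS without replacement, Var(ȳ) = (1 − f)·s²/n with f = n/N = 6878/39024 = 0.17625051.
Var(ȳ) = (1 − 0.17625051)·0.0621/6878 = 0.82374949·9.0287874 × 10^-6 = 7.437459 × 10^-6.

7.44 × 10^-6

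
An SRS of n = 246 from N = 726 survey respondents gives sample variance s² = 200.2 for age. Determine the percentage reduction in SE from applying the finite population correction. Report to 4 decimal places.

18.6884

f = n/N = 246/726 = 0.33884298.
SE_no-fpc = √(s²/n) = 0.90212036; SE_fpc = √((1−f)s²/n) = 0.73352816.
Ratio = √(1−f) = 0.81311563. Reduction = 100·(1 − 0.81311563) = 18.6884%.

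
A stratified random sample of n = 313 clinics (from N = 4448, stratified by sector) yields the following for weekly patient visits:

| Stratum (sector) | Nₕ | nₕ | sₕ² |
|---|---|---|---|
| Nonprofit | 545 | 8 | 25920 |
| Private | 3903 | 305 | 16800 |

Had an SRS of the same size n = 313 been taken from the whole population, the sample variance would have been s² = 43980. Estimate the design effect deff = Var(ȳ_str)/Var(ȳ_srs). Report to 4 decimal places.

Var(ȳ_str) = Σ Wₕ²(1−fₕ)sₕ²/nₕ with Wₕ = Nₕ/4448:
  Nonprofit: (545/4448)²·(1−8/545)·25920/8 = 47.927662
  Private: (3903/4448)²·(1−305/3903)·16800/305 = 39.096654
  → Var(ȳ_str) = 87.024316.
Var(ȳ_srs) = (1 − 313/4448)·43980/313 = 130.62359.
deff = 87.024316 / 130.62359 = 0.6662.

0.6662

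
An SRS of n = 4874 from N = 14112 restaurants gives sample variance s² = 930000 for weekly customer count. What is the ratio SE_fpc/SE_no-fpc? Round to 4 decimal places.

0.8091

f = n/N = 4874/14112 = 0.34537982.
SE_no-fpc = √(s²/n) = 13.81334; SE_fpc = √((1−f)s²/n) = 11.17618.
Ratio = √(1−f) = 0.80908602.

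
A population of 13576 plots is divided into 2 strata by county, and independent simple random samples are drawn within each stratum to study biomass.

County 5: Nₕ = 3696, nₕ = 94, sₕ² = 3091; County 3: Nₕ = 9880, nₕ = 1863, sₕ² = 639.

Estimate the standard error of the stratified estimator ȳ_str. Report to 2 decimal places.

Var(ȳ_str) = Σₕ Wₕ²(1 − fₕ)sₕ²/nₕ with Wₕ = Nₕ/N, N = 13576.
County 5: Wₕ = 0.27224514; term = 0.27224514²·(1 − 0.02543290)·3091/94 = 2.3752163.
County 3: Wₕ = 0.72775486; term = 0.72775486²·(1 − 0.18856275)·639/1863 = 0.14740533.
Sum = 2.5226216.
SE = √(2.5226216) = 1.59.

1.59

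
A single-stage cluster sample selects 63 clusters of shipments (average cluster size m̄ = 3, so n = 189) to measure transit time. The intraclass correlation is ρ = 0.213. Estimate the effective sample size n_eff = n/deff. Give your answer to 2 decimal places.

132.54

deff = 1 + (3 − 1)·0.213 = 1 + 0.426 = 1.426.
n_eff = 189 / 1.426 = 132.54.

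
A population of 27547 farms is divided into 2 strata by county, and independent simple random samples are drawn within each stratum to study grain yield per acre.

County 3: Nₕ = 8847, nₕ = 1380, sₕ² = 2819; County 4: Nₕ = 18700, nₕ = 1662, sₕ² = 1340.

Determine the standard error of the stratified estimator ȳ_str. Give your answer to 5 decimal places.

0.71858

Var(ȳ_str) = Σₕ Wₕ²(1 − fₕ)sₕ²/nₕ with Wₕ = Nₕ/N, N = 27547.
County 3: Wₕ = 0.32116020; term = 0.32116020²·(1 − 0.15598508)·2819/1380 = 0.17783185.
County 4: Wₕ = 0.67883980; term = 0.67883980²·(1 − 0.08887701)·1340/1662 = 0.33852082.
Sum = 0.51635267.
SE = √(0.51635267) = 0.71858.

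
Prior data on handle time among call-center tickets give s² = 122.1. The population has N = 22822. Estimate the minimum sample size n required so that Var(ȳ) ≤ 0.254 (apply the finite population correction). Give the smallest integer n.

Without fpc, n₀ = s²/D = 122.1/0.254 = 480.7087.
With fpc, (1 − n/N)·s²/n ≤ D requires n ≥ n₀/(1 + n₀/N) = 480.7087/(1 + 480.7087/22822) = 470.7922.
Rounding up, n = 471.

471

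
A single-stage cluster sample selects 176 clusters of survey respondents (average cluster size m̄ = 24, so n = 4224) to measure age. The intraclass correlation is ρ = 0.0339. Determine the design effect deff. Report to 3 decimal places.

deff = 1 + (24 − 1)·0.0339 = 1 + 0.7797 = 1.7797.

1.780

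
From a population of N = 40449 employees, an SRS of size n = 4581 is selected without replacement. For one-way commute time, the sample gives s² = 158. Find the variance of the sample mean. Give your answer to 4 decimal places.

Under SRS without replacement, Var(ȳ) = (1 − f)·s²/n with f = n/N = 4581/40449 = 0.11325373.
Var(ȳ) = (1 − 0.11325373)·158/4581 = 0.88674627·0.034490286 = 0.030584133.

0.0306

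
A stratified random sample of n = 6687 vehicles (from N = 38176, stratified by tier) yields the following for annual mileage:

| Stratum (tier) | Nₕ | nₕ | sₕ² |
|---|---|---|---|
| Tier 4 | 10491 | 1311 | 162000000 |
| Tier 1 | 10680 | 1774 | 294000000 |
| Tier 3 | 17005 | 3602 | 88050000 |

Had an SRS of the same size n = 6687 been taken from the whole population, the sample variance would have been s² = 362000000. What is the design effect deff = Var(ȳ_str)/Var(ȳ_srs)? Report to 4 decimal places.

Var(ȳ_str) = Σ Wₕ²(1−fₕ)sₕ²/nₕ with Wₕ = Nₕ/38176:
  Tier 4: (10491/38176)²·(1−1311/10491)·162000000/1311 = 8165.6554
  Tier 1: (10680/38176)²·(1−1774/10680)·294000000/1774 = 10816.003
  Tier 3: (17005/38176)²·(1−3602/17005)·88050000/3602 = 3822.8166
  → Var(ȳ_str) = 22804.475.
Var(ȳ_srs) = (1 − 6687/38176)·362000000/6687 = 44652.491.
deff = 22804.475 / 44652.491 = 0.5107.

0.5107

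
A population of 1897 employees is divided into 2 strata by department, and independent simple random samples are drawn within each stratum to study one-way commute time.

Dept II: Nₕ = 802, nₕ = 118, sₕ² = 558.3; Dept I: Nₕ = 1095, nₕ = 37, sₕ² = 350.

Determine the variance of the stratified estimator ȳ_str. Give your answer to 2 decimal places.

3.77

Var(ȳ_str) = Σₕ Wₕ²(1 − fₕ)sₕ²/nₕ with Wₕ = Nₕ/N, N = 1897.
Dept II: Wₕ = 0.42277280; term = 0.42277280²·(1 − 0.14713217)·558.3/118 = 0.7212427.
Dept I: Wₕ = 0.57722720; term = 0.57722720²·(1 − 0.03378995)·350/37 = 3.0453096.
Sum = 3.7665523.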